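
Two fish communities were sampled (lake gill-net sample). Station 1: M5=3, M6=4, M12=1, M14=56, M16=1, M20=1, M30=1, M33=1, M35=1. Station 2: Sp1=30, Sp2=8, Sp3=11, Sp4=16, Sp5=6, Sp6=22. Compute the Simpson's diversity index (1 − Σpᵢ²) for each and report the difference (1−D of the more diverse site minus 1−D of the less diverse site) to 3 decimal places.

0.450

Station 1: N=69, proportions 0.04348, 0.05797, 0.01449, 0.81159, 0.01449, 0.01449, 0.01449, 0.01449, 0.01449, giving 1−D = 0.33480 (working shown to 5 dp, full precision carried).
Station 2: N=93, proportions 0.32258, 0.08602, 0.11828, 0.17204, 0.06452, 0.23656, giving 1−D = 0.78483.
Difference = |0.33480 − 0.78483| = 0.45003, i.e. 0.450 to 3 decimal places.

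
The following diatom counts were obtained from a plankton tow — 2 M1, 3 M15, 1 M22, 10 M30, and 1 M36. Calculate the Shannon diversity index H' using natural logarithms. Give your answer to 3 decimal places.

1.203

Total N = 2+3+1+10+1 = 17, so the proportions are 0.11765, 0.17647, 0.05882, 0.58824, 0.05882 (working shown to 5 dp, full precision carried).
Each pᵢ ln pᵢ term: 0.11765×(-2.14007)=-0.25177, 0.17647×(-1.73460)=-0.30611, 0.05882×(-2.83321)=-0.16666, 0.58824×(-0.53063)=-0.31213, 0.05882×(-2.83321)=-0.16666.
Sum = -1.20333, so H' = 1.203.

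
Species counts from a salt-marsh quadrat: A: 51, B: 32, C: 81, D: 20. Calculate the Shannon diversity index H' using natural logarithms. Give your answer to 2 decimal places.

Total N = 51+32+81+20 = 184, so the proportions are 0.2772, 0.1739, 0.4402, 0.1087 (working shown to 4 dp, full precision carried).
Each pᵢ ln pᵢ term: 0.2772×(-1.2831)=-0.3556, 0.1739×(-1.7492)=-0.3042, 0.4402×(-0.8205)=-0.3612, 0.1087×(-2.2192)=-0.2412.
Sum = -1.2623, so H' = 1.26.

1.26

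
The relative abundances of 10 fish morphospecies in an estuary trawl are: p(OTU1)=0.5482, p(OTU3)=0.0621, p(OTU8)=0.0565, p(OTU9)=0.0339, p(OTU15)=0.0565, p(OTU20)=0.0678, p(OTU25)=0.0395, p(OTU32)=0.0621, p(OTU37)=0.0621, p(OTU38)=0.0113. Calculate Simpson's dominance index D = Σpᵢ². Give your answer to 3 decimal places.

0.326

D = 0.5482² + 0.0621² + 0.0565² + 0.0339² + 0.0565² + 0.0678² + 0.0395² + 0.0621² + 0.0621² + 0.0113² = 0.30052 + 0.00386 + 0.00319 + 0.00115 + 0.00319 + 0.00460 + 0.00156 + 0.00386 + 0.00386 + 0.00013 = 0.32591 (working shown to 5 dp, full precision carried).
To 3 decimal places, D = 0.326.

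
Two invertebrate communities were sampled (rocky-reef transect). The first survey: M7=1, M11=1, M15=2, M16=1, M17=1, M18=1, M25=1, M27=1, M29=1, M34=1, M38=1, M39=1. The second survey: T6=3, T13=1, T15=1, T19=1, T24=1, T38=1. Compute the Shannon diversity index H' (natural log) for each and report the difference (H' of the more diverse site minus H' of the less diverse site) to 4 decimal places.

The first survey: N=13, proportions 0.076923, 0.076923, 0.153846, 0.076923, 0.076923, 0.076923, 0.076923, 0.076923, 0.076923, 0.076923, 0.076923, 0.076923, giving H' = 2.458311 (working shown to 6 dp, full precision carried).
The second survey: N=8, proportions 0.375, 0.125, 0.125, 0.125, 0.125, 0.125, giving H' = 1.667462.
Difference = |2.458311 − 1.667462| = 0.790849, i.e. 0.7908 to 4 decimal places.

0.7908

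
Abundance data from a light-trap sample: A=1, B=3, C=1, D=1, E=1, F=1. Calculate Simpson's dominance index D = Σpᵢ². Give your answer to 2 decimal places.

0.22

Total N = 1+3+1+1+1+1 = 8, so the proportions are 0.125, 0.375, 0.125, 0.125, 0.125, 0.125 (working shown to 4 dp, full precision carried).
D = 0.125² + 0.375² + 0.125² + 0.125² + 0.125² + 0.125² = 0.0156 + 0.1406 + 0.0156 + 0.0156 + 0.0156 + 0.0156 = 0.2188.
To 2 decimal places, D = 0.22.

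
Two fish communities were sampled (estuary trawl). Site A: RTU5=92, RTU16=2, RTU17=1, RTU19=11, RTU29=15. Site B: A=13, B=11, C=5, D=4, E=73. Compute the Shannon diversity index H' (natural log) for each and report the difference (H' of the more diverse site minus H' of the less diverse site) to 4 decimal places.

Site A: N=121, proportions 0.760331, 0.016529, 0.008264, 0.090909, 0.123967, giving H' = 0.792580 (working shown to 6 dp, full precision carried).
Site B: N=106, proportions 0.122642, 0.103774, 0.04717, 0.037736, 0.688679, giving H' = 1.017051.
Difference = |0.792580 − 1.017051| = 0.224471, i.e. 0.2245 to 4 decimal places.

0.2245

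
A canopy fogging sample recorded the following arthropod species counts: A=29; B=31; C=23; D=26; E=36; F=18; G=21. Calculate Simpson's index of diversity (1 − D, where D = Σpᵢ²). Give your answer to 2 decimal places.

0.85

Total N = 29+31+23+26+36+18+21 = 184, so the proportions are 0.1576, 0.1685, 0.125, 0.1413, 0.1957, 0.0978, 0.1141 (working shown to 4 dp, full precision carried).
D = 0.1576² + 0.1685² + 0.125² + 0.1413² + 0.1957² + 0.0978² + 0.1141² = 0.0248 + 0.0284 + 0.0156 + 0.0200 + 0.0383 + 0.0096 + 0.0130 = 0.1497.
So 1 − D = 0.8503, i.e. 0.85 to 2 decimal places.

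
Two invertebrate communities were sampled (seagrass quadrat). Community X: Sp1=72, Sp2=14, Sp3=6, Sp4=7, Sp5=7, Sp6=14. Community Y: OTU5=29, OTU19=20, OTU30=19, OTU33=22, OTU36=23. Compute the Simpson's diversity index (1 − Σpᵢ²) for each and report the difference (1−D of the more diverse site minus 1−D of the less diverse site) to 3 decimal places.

Community X: N=120, proportions 0.6, 0.116667, 0.05, 0.058333, 0.058333, 0.116667, giving 1−D = 0.603472 (working shown to 6 dp, full precision carried).
Community Y: N=113, proportions 0.256637, 0.176991, 0.168142, 0.19469, 0.20354, giving 1−D = 0.795207.
Difference = |0.603472 − 0.795207| = 0.191735, i.e. 0.192 to 3 decimal places.

0.192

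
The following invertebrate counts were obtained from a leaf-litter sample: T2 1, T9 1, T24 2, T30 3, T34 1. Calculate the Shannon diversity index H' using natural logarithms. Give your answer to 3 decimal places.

Total N = 1+1+2+3+1 = 8, so the proportions are 0.125, 0.125, 0.25, 0.375, 0.125 (working shown to 5 dp, full precision carried).
Each pᵢ ln pᵢ term: 0.125×(-2.07944)=-0.25993, 0.125×(-2.07944)=-0.25993, 0.25×(-1.38629)=-0.34657, 0.375×(-0.98083)=-0.36781, 0.125×(-2.07944)=-0.25993.
Sum = -1.49418, so H' = 1.494.

1.494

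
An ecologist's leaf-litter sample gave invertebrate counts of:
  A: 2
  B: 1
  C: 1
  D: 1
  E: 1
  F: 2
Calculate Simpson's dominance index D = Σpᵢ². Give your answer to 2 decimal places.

0.19

Total N = 2+1+1+1+1+2 = 8, so the proportions are 0.25, 0.125, 0.125, 0.125, 0.125, 0.25 (working shown to 4 dp, full precision carried).
D = 0.25² + 0.125² + 0.125² + 0.125² + 0.125² + 0.25² = 0.0625 + 0.0156 + 0.0156 + 0.0156 + 0.0156 + 0.0625 = 0.1875.
To 2 decimal places, D = 0.19.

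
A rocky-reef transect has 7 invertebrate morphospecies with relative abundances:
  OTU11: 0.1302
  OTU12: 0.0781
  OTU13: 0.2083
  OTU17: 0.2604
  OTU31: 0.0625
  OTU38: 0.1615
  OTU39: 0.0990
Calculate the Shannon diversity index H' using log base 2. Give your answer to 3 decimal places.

2.652

Each pᵢ log₂ pᵢ term (working shown to 5 dp, full precision carried): 0.1302×(-2.94120)=-0.38294, 0.0781×(-3.67853)=-0.28729, 0.2083×(-2.26327)=-0.47144, 0.2604×(-1.94120)=-0.50549, 0.0625×(-4.00000)=-0.25000, 0.1615×(-2.63039)=-0.42481, 0.099×(-3.33643)=-0.33031.
Sum = -2.65228, so H' = 2.652.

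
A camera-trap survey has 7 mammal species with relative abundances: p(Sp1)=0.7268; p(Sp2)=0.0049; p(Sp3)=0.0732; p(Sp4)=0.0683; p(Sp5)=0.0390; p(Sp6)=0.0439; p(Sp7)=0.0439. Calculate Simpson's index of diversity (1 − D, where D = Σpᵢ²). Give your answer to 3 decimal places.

0.456

D = 0.7268² + 0.0049² + 0.0732² + 0.0683² + 0.039² + 0.0439² + 0.0439² = 0.52824 + 0.00002 + 0.00536 + 0.00466 + 0.00152 + 0.00193 + 0.00193 = 0.54366 (working shown to 5 dp, full precision carried).
So 1 − D = 0.45634, i.e. 0.456 to 3 decimal places.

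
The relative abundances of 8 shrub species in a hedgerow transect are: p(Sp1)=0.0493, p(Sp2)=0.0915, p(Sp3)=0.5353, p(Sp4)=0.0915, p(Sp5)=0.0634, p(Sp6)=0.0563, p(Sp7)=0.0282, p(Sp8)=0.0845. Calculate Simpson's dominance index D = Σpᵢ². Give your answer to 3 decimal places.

D = 0.0493² + 0.0915² + 0.5353² + 0.0915² + 0.0634² + 0.0563² + 0.0282² + 0.0845² = 0.00243 + 0.00837 + 0.28655 + 0.00837 + 0.00402 + 0.00317 + 0.00080 + 0.00714 = 0.32085 (working shown to 5 dp, full precision carried).
To 3 decimal places, D = 0.321.

0.321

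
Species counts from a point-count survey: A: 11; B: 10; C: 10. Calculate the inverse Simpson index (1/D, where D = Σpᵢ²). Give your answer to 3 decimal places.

2.994

Total N = 11+10+10 = 31, so the proportions are 0.354839, 0.322581, 0.322581 (working shown to 6 dp, full precision carried).
D = 0.354839² + 0.322581² + 0.322581² = 0.125911 + 0.104058 + 0.104058 = 0.334027.
So 1/D = 2.99377, i.e. 2.994 to 3 decimal places.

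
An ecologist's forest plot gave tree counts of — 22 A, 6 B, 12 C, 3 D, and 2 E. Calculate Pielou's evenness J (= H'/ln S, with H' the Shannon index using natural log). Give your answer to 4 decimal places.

Total N = 22+6+12+3+2 = 45, so the proportions are 0.488889, 0.133333, 0.266667, 0.066667, 0.044444 (working shown to 6 dp, full precision carried).
H' = −Σ pᵢ ln pᵢ = −((-0.349859) + (-0.268654) + (-0.352468) + (-0.180537) + (-0.138378)) = 1.289896.
With S = 5 species, ln S = 1.609438, so J = 1.289896/1.609438 = 0.801457, i.e. 0.8015 to 4 decimal places.

0.8015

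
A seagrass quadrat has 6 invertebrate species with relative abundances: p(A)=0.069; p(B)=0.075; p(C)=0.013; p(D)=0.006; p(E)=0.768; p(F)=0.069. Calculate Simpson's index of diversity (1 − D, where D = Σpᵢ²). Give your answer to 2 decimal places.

0.39

D = 0.069² + 0.075² + 0.013² + 0.006² + 0.768² + 0.069² = 0.0048 + 0.0056 + 0.0002 + 0.0000 + 0.5898 + 0.0048 = 0.6052 (working shown to 4 dp, full precision carried).
So 1 − D = 0.3948, i.e. 0.39 to 2 decimal places.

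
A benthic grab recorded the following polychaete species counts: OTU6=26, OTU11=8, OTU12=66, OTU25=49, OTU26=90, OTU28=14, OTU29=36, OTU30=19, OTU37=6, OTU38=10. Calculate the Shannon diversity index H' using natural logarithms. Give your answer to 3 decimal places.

Total N = 26+8+66+49+90+14+36+19+6+10 = 324, so the proportions are 0.08025, 0.02469, 0.2037, 0.15123, 0.27778, 0.04321, 0.11111, 0.05864, 0.01852, 0.03086 (working shown to 5 dp, full precision carried).
Each pᵢ ln pᵢ term: 0.08025×(-2.52265)=-0.20243, 0.02469×(-3.70130)=-0.09139, 0.2037×(-1.59109)=-0.32411, 0.15123×(-1.88892)=-0.28567, 0.27778×(-1.28093)=-0.35581, 0.04321×(-3.14169)=-0.13575, 0.11111×(-2.19722)=-0.24414, 0.05864×(-2.83630)=-0.16633, 0.01852×(-3.98898)=-0.07387, 0.03086×(-3.47816)=-0.10735.
Sum = -1.98686, so H' = 1.987.

1.987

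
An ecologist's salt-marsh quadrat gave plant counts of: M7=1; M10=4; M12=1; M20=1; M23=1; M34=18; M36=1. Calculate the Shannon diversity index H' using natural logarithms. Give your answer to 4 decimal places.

1.1635

Total N = 1+4+1+1+1+18+1 = 27, so the proportions are 0.037037, 0.148148, 0.037037, 0.037037, 0.037037, 0.666667, 0.037037 (working shown to 6 dp, full precision carried).
Each pᵢ ln pᵢ term: 0.037037×(-3.295837)=-0.122068, 0.148148×(-1.909543)=-0.282895, 0.037037×(-3.295837)=-0.122068, 0.037037×(-3.295837)=-0.122068, 0.037037×(-3.295837)=-0.122068, 0.666667×(-0.405465)=-0.270310, 0.037037×(-3.295837)=-0.122068.
Sum = -1.163545, so H' = 1.1635.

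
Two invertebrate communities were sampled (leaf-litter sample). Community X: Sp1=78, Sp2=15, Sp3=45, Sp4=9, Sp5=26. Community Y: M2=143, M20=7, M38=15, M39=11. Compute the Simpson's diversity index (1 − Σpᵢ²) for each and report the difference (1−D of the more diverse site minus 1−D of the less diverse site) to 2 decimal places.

Community X: N=173, proportions 0.45087, 0.08671, 0.26012, 0.05202, 0.15029, giving 1−D = 0.69625 (working shown to 5 dp, full precision carried).
Community Y: N=176, proportions 0.8125, 0.03977, 0.08523, 0.0625, giving 1−D = 0.32709.
Difference = |0.69625 − 0.32709| = 0.36916, i.e. 0.37 to 2 decimal places.

0.37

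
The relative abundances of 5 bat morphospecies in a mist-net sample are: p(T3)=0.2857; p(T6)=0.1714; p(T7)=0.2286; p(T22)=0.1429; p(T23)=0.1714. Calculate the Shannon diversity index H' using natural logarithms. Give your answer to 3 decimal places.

Each pᵢ ln pᵢ term (working shown to 5 dp, full precision carried): 0.2857×(-1.25281)=-0.35793, 0.1714×(-1.76376)=-0.30231, 0.2286×(-1.47578)=-0.33736, 0.1429×(-1.94561)=-0.27803, 0.1714×(-1.76376)=-0.30231.
Sum = -1.57794, so H' = 1.578.

1.578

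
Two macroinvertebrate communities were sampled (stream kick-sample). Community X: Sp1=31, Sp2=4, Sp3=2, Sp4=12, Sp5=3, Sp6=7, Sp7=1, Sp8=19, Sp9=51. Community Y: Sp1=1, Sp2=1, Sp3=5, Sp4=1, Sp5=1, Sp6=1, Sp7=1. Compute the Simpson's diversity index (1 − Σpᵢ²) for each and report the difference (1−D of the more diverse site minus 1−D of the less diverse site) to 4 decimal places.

Community X: N=130, proportions 0.238462, 0.030769, 0.015385, 0.092308, 0.023077, 0.053846, 0.007692, 0.146154, 0.392308, giving 1−D = 0.754675 (working shown to 6 dp, full precision carried).
Community Y: N=11, proportions 0.090909, 0.090909, 0.454545, 0.090909, 0.090909, 0.090909, 0.090909, giving 1−D = 0.743802.
Difference = |0.754675 − 0.743802| = 0.010873, i.e. 0.0109 to 4 decimal places.

0.0109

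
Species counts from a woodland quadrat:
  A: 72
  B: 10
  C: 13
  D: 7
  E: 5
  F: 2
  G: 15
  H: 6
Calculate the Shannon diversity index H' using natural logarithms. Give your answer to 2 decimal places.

1.49

Total N = 72+10+13+7+5+2+15+6 = 130, so the proportions are 0.5538, 0.0769, 0.1, 0.0538, 0.0385, 0.0154, 0.1154, 0.0462 (working shown to 4 dp, full precision carried).
Each pᵢ ln pᵢ term: 0.5538×(-0.5909)=-0.3273, 0.0769×(-2.5649)=-0.1973, 0.1×(-2.3026)=-0.2303, 0.0538×(-2.9216)=-0.1573, 0.0385×(-3.2581)=-0.1253, 0.0154×(-4.1744)=-0.0642, 0.1154×(-2.1595)=-0.2492, 0.0462×(-3.0758)=-0.1420.
Sum = -1.4928, so H' = 1.49.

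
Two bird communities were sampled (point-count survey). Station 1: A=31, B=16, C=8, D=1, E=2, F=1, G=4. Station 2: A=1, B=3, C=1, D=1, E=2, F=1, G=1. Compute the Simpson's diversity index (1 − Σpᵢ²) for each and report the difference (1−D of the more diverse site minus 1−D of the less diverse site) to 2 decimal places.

Station 1: N=63, proportions 0.4921, 0.254, 0.127, 0.0159, 0.0317, 0.0159, 0.0635, giving 1−D = 0.6717 (working shown to 4 dp, full precision carried).
Station 2: N=10, proportions 0.1, 0.3, 0.1, 0.1, 0.2, 0.1, 0.1, giving 1−D = 0.8200.
Difference = |0.6717 − 0.8200| = 0.1483, i.e. 0.15 to 2 decimal places.

0.15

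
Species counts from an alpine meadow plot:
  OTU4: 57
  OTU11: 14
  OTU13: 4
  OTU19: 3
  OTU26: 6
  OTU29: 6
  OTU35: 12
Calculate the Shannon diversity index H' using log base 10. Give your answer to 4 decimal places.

0.6139

Total N = 57+14+4+3+6+6+12 = 102, so the proportions are 0.558824, 0.137255, 0.039216, 0.029412, 0.058824, 0.058824, 0.117647 (working shown to 6 dp, full precision carried).
Each pᵢ log₁₀ pᵢ term: 0.558824×(-0.252725)=-0.141229, 0.137255×(-0.862472)=-0.118379, 0.039216×(-1.406540)=-0.055158, 0.029412×(-1.531479)=-0.045043, 0.058824×(-1.230449)=-0.072379, 0.058824×(-1.230449)=-0.072379, 0.117647×(-0.929419)=-0.109343.
Sum = -0.613911, so H' = 0.6139.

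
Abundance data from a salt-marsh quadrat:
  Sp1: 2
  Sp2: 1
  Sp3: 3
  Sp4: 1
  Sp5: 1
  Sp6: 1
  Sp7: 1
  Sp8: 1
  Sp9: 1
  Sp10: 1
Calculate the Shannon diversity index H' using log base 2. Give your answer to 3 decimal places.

Total N = 2+1+3+1+1+1+1+1+1+1 = 13, so the proportions are 0.15385, 0.07692, 0.23077, 0.07692, 0.07692, 0.07692, 0.07692, 0.07692, 0.07692, 0.07692 (working shown to 5 dp, full precision carried).
Each pᵢ log₂ pᵢ term: 0.15385×(-2.70044)=-0.41545, 0.07692×(-3.70044)=-0.28465, 0.23077×(-2.11548)=-0.48819, 0.07692×(-3.70044)=-0.28465, 0.07692×(-3.70044)=-0.28465, 0.07692×(-3.70044)=-0.28465, 0.07692×(-3.70044)=-0.28465, 0.07692×(-3.70044)=-0.28465, 0.07692×(-3.70044)=-0.28465, 0.07692×(-3.70044)=-0.28465.
Sum = -3.18083, so H' = 3.181.

3.181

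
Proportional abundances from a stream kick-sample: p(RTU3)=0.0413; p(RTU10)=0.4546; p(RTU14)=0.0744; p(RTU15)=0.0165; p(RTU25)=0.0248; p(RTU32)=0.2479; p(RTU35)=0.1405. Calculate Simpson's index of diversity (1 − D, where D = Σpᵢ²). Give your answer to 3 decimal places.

0.704

D = 0.0413² + 0.4546² + 0.0744² + 0.0165² + 0.0248² + 0.2479² + 0.1405² = 0.00171 + 0.20666 + 0.00554 + 0.00027 + 0.00062 + 0.06145 + 0.01974 = 0.29598 (working shown to 5 dp, full precision carried).
So 1 − D = 0.70402, i.e. 0.704 to 3 decimal places.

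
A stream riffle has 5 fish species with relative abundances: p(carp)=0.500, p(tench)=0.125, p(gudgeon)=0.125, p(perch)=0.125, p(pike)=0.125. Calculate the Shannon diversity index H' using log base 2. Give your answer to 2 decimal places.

Each pᵢ log₂ pᵢ term (working shown to 4 dp, full precision carried): 0.5×(-1.0000)=-0.5000, 0.125×(-3.0000)=-0.3750, 0.125×(-3.0000)=-0.3750, 0.125×(-3.0000)=-0.3750, 0.125×(-3.0000)=-0.3750.
Sum = -2.0000, so H' = 2.00.

2.00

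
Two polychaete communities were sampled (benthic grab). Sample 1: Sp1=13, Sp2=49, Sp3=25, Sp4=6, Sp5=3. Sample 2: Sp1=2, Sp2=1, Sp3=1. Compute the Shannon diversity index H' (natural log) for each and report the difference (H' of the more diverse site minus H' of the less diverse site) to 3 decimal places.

Sample 1: N=96, proportions 0.13542, 0.51042, 0.26042, 0.0625, 0.03125, giving H' = 1.24600 (working shown to 5 dp, full precision carried).
Sample 2: N=4, proportions 0.5, 0.25, 0.25, giving H' = 1.03972.
Difference = |1.24600 − 1.03972| = 0.20628, i.e. 0.206 to 3 decimal places.

0.206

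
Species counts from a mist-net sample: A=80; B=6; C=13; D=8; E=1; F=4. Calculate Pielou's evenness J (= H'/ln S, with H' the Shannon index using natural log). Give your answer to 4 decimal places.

0.5563

Total N = 80+6+13+8+1+4 = 112, so the proportions are 0.714286, 0.053571, 0.116071, 0.071429, 0.008929, 0.035714 (working shown to 6 dp, full precision carried).
H' = −Σ pᵢ ln pᵢ = −((-0.240337) + (-0.156790) + (-0.249966) + (-0.188504) + (-0.042129) + (-0.119007)) = 0.996733.
With S = 6 species, ln S = 1.791759, so J = 0.996733/1.791759 = 0.556287, i.e. 0.5563 to 4 decimal places.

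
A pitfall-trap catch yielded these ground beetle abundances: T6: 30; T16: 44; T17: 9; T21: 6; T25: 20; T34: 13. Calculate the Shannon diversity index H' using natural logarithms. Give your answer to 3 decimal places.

Total N = 30+44+9+6+20+13 = 122, so the proportions are 0.2459, 0.36066, 0.07377, 0.04918, 0.16393, 0.10656 (working shown to 5 dp, full precision carried).
Each pᵢ ln pᵢ term: 0.2459×(-1.40282)=-0.34496, 0.36066×(-1.01983)=-0.36781, 0.07377×(-2.60680)=-0.19230, 0.04918×(-3.01226)=-0.14814, 0.16393×(-1.80829)=-0.29644, 0.10656×(-2.23907)=-0.23859.
Sum = -1.58824, so H' = 1.588.

1.588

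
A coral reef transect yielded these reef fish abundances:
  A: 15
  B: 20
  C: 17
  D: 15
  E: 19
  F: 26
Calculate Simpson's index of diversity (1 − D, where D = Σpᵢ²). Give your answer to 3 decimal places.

Total N = 15+20+17+15+19+26 = 112, so the proportions are 0.13393, 0.17857, 0.15179, 0.13393, 0.16964, 0.23214 (working shown to 5 dp, full precision carried).
D = 0.13393² + 0.17857² + 0.15179² + 0.13393² + 0.16964² + 0.23214² = 0.01794 + 0.03189 + 0.02304 + 0.01794 + 0.02878 + 0.05389 = 0.17347.
So 1 − D = 0.82653, i.e. 0.827 to 3 decimal places.

0.827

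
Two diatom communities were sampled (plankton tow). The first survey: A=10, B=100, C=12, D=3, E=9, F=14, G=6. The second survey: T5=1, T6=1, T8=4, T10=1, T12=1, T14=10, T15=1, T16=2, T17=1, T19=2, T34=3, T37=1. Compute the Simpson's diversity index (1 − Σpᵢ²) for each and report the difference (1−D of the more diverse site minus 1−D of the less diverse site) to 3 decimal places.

0.267

The first survey: N=154, proportions 0.06494, 0.64935, 0.07792, 0.01948, 0.05844, 0.09091, 0.03896, giving 1−D = 0.55448 (working shown to 5 dp, full precision carried).
The second survey: N=28, proportions 0.03571, 0.03571, 0.14286, 0.03571, 0.03571, 0.35714, 0.03571, 0.07143, 0.03571, 0.07143, 0.10714, 0.03571, giving 1−D = 0.82143.
Difference = |0.55448 − 0.82143| = 0.26695, i.e. 0.267 to 3 decimal places.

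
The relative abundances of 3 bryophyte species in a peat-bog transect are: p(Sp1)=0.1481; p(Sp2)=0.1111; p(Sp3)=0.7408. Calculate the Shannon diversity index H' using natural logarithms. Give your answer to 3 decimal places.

0.749

Each pᵢ ln pᵢ term (working shown to 5 dp, full precision carried): 0.1481×(-1.90987)=-0.28285, 0.1111×(-2.19732)=-0.24412, 0.7408×(-0.30002)=-0.22226.
Sum = -0.74923, so H' = 0.749.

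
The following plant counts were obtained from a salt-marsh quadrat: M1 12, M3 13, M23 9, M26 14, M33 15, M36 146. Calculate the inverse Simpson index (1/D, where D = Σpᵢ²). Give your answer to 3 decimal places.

Total N = 12+13+9+14+15+146 = 209, so the proportions are 0.057416, 0.062201, 0.043062, 0.066986, 0.07177, 0.698565 (working shown to 6 dp, full precision carried).
D = 0.057416² + 0.062201² + 0.043062² + 0.066986² + 0.07177² + 0.698565² = 0.003297 + 0.003869 + 0.001854 + 0.004487 + 0.005151 + 0.487992 = 0.506650.
So 1/D = 1.97375, i.e. 1.974 to 3 decimal places.

1.974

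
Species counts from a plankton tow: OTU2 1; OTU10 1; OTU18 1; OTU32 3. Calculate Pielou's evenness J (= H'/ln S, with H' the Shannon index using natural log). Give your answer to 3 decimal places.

Total N = 1+1+1+3 = 6, so the proportions are 0.16667, 0.16667, 0.16667, 0.5 (working shown to 5 dp, full precision carried).
H' = −Σ pᵢ ln pᵢ = −((-0.29863) + (-0.29863) + (-0.29863) + (-0.34657)) = 1.24245.
With S = 4 species, ln S = 1.38629, so J = 1.24245/1.38629 = 0.89624, i.e. 0.896 to 3 decimal places.

0.896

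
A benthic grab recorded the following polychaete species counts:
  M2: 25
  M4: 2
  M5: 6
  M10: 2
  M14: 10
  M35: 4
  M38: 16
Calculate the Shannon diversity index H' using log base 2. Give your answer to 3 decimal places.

2.317

Total N = 25+2+6+2+10+4+16 = 65, so the proportions are 0.38462, 0.03077, 0.09231, 0.03077, 0.15385, 0.06154, 0.24615 (working shown to 5 dp, full precision carried).
Each pᵢ log₂ pᵢ term: 0.38462×(-1.37851)=-0.53020, 0.03077×(-5.02237)=-0.15453, 0.09231×(-3.43741)=-0.31730, 0.03077×(-5.02237)=-0.15453, 0.15385×(-2.70044)=-0.41545, 0.06154×(-4.02237)=-0.24753, 0.24615×(-2.02237)=-0.49781.
Sum = -2.31736, so H' = 2.317.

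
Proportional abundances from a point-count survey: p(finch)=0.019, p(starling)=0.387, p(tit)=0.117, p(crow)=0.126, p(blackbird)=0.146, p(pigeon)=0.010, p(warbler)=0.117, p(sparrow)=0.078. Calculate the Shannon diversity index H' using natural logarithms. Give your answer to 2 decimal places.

Each pᵢ ln pᵢ term (working shown to 4 dp, full precision carried): 0.019×(-3.9633)=-0.0753, 0.387×(-0.9493)=-0.3674, 0.117×(-2.1456)=-0.2510, 0.126×(-2.0715)=-0.2610, 0.146×(-1.9241)=-0.2809, 0.01×(-4.6052)=-0.0461, 0.117×(-2.1456)=-0.2510, 0.078×(-2.5510)=-0.1990.
Sum = -1.7317, so H' = 1.73.

1.73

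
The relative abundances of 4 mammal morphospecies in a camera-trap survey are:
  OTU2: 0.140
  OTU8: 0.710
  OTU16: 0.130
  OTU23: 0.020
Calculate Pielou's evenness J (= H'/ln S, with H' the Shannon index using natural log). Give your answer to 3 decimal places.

H' = −Σ pᵢ ln pᵢ = −((-0.27526) + (-0.24317) + (-0.26523) + (-0.07824)) = 0.86189 (working shown to 5 dp, full precision carried).
With S = 4 species, ln S = 1.38629, so J = 0.86189/1.38629 = 0.62172, i.e. 0.622 to 3 decimal places.

0.622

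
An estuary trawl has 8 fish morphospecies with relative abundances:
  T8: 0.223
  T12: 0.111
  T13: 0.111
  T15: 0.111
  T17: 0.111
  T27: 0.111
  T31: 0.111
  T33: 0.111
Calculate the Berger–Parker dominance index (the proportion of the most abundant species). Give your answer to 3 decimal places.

0.223

The largest proportion is 0.223, i.e. d = 0.223 to 3 decimal places.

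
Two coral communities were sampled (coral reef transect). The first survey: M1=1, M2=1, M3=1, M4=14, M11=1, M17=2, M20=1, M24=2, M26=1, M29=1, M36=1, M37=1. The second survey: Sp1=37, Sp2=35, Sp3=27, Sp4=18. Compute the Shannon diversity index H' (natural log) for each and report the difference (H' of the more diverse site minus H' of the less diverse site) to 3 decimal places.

The first survey: N=27, proportions 0.037037, 0.037037, 0.037037, 0.5185185, 0.037037, 0.0740741, 0.037037, 0.0740741, 0.037037, 0.037037, 0.037037, 0.037037, giving H' = 1.8247483 (working shown to 7 dp, full precision carried).
The second survey: N=117, proportions 0.3162393, 0.2991453, 0.2307692, 0.1538462, giving H' = 1.3514437.
Difference = |1.8247483 − 1.3514437| = 0.4733046, i.e. 0.473 to 3 decimal places.

0.473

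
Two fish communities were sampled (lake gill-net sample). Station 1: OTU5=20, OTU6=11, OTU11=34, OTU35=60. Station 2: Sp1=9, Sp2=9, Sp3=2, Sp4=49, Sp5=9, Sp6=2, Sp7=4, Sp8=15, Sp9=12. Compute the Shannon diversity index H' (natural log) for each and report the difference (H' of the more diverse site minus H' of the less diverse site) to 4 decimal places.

Station 1: N=125, proportions 0.16, 0.088, 0.272, 0.48, giving H' = 1.213526 (working shown to 6 dp, full precision carried).
Station 2: N=111, proportions 0.081081, 0.081081, 0.018018, 0.441441, 0.081081, 0.018018, 0.036036, 0.135135, 0.108108, giving H' = 1.747533.
Difference = |1.213526 − 1.747533| = 0.534007, i.e. 0.5340 to 4 decimal places.

0.5340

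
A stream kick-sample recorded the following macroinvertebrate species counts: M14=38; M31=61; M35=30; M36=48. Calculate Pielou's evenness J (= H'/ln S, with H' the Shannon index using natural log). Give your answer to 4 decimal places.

Total N = 38+61+30+48 = 177, so the proportions are 0.214689, 0.344633, 0.169492, 0.271186 (working shown to 6 dp, full precision carried).
H' = −Σ pᵢ ln pᵢ = −((-0.330313) + (-0.367129) + (-0.300839) + (-0.353884)) = 1.352166.
With S = 4 species, ln S = 1.386294, so J = 1.352166/1.386294 = 0.975381, i.e. 0.9754 to 4 decimal places.

0.9754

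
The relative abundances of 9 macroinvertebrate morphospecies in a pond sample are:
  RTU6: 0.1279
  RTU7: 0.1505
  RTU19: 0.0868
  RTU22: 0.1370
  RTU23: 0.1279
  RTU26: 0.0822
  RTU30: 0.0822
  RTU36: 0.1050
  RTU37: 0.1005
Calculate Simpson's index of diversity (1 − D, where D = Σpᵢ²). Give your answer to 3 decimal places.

0.884

D = 0.1279² + 0.1505² + 0.0868² + 0.137² + 0.1279² + 0.0822² + 0.0822² + 0.105² + 0.1005² = 0.01636 + 0.02265 + 0.00753 + 0.01877 + 0.01636 + 0.00676 + 0.00676 + 0.01102 + 0.01010 = 0.11631 (working shown to 5 dp, full precision carried).
So 1 − D = 0.88369, i.e. 0.884 to 3 decimal places.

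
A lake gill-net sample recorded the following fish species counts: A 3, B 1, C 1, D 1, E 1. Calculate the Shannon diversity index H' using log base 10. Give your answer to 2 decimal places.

Total N = 3+1+1+1+1 = 7, so the proportions are 0.4286, 0.1429, 0.1429, 0.1429, 0.1429 (working shown to 4 dp, full precision carried).
Each pᵢ log₁₀ pᵢ term: 0.4286×(-0.3680)=-0.1577, 0.1429×(-0.8451)=-0.1207, 0.1429×(-0.8451)=-0.1207, 0.1429×(-0.8451)=-0.1207, 0.1429×(-0.8451)=-0.1207.
Sum = -0.6406, so H' = 0.64.

0.64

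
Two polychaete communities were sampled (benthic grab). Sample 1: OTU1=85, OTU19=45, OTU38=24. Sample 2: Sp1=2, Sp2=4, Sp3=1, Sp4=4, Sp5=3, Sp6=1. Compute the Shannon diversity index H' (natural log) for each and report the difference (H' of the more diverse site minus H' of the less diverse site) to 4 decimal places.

Sample 1: N=154, proportions 0.551948, 0.292208, 0.155844, giving H' = 0.977222 (working shown to 6 dp, full precision carried).
Sample 2: N=15, proportions 0.133333, 0.266667, 0.066667, 0.266667, 0.2, 0.066667, giving H' = 1.656551.
Difference = |0.977222 − 1.656551| = 0.679329, i.e. 0.6793 to 4 decimal places.

0.6793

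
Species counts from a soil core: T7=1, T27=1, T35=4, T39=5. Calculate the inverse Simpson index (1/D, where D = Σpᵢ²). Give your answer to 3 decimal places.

Total N = 1+1+4+5 = 11, so the proportions are 0.090909, 0.090909, 0.363636, 0.454545 (working shown to 6 dp, full precision carried).
D = 0.090909² + 0.090909² + 0.363636² + 0.454545² = 0.008264 + 0.008264 + 0.132231 + 0.206612 = 0.355372.
So 1/D = 2.81395, i.e. 2.814 to 3 decimal places.

2.814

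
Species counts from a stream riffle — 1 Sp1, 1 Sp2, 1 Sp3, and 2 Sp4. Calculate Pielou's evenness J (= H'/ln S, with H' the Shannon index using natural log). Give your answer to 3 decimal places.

0.961

Total N = 1+1+1+2 = 5, so the proportions are 0.2, 0.2, 0.2, 0.4 (working shown to 5 dp, full precision carried).
H' = −Σ pᵢ ln pᵢ = −((-0.32189) + (-0.32189) + (-0.32189) + (-0.36652)) = 1.33218.
With S = 4 species, ln S = 1.38629, so J = 1.33218/1.38629 = 0.96096, i.e. 0.961 to 3 decimal places.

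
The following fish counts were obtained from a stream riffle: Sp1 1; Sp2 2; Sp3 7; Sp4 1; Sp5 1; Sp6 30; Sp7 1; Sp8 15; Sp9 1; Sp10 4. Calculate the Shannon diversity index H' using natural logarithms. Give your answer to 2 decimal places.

Total N = 1+2+7+1+1+30+1+15+1+4 = 63, so the proportions are 0.0159, 0.0317, 0.1111, 0.0159, 0.0159, 0.4762, 0.0159, 0.2381, 0.0159, 0.0635 (working shown to 4 dp, full precision carried).
Each pᵢ ln pᵢ term: 0.0159×(-4.1431)=-0.0658, 0.0317×(-3.4500)=-0.1095, 0.1111×(-2.1972)=-0.2441, 0.0159×(-4.1431)=-0.0658, 0.0159×(-4.1431)=-0.0658, 0.4762×(-0.7419)=-0.3533, 0.0159×(-4.1431)=-0.0658, 0.2381×(-1.4351)=-0.3417, 0.0159×(-4.1431)=-0.0658, 0.0635×(-2.7568)=-0.1750.
Sum = -1.5525, so H' = 1.55.

1.55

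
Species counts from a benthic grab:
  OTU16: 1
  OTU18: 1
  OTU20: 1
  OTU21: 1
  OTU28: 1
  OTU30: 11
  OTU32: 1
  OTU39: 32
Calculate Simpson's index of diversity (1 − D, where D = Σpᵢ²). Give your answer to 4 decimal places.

0.5206

Total N = 1+1+1+1+1+11+1+32 = 49, so the proportions are 0.020408, 0.020408, 0.020408, 0.020408, 0.020408, 0.22449, 0.020408, 0.653061 (working shown to 6 dp, full precision carried).
D = 0.020408² + 0.020408² + 0.020408² + 0.020408² + 0.020408² + 0.22449² + 0.020408² + 0.653061² = 0.000416 + 0.000416 + 0.000416 + 0.000416 + 0.000416 + 0.050396 + 0.000416 + 0.426489 = 0.479384.
So 1 − D = 0.520616, i.e. 0.5206 to 4 decimal places.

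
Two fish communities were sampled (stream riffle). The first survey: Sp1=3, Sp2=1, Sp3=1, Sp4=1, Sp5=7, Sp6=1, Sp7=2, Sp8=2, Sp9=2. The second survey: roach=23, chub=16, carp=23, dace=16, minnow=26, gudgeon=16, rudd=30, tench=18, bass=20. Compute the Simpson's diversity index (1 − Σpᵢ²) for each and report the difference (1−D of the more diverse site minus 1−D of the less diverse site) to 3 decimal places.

0.068

The first survey: N=20, proportions 0.15, 0.05, 0.05, 0.05, 0.35, 0.05, 0.1, 0.1, 0.1, giving 1−D = 0.81500 (working shown to 5 dp, full precision carried).
The second survey: N=188, proportions 0.12234, 0.08511, 0.12234, 0.08511, 0.1383, 0.08511, 0.15957, 0.09574, 0.10638, giving 1−D = 0.88326.
Difference = |0.81500 − 0.88326| = 0.06826, i.e. 0.068 to 3 decimal places.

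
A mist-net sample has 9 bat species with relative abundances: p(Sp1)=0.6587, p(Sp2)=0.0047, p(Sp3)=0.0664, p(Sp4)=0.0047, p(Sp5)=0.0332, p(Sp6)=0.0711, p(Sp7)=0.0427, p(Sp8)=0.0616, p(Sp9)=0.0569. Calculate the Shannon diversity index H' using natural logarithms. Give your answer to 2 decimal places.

Each pᵢ ln pᵢ term (working shown to 4 dp, full precision carried): 0.6587×(-0.4175)=-0.2750, 0.0047×(-5.3602)=-0.0252, 0.0664×(-2.7121)=-0.1801, 0.0047×(-5.3602)=-0.0252, 0.0332×(-3.4052)=-0.1131, 0.0711×(-2.6437)=-0.1880, 0.0427×(-3.1536)=-0.1347, 0.0616×(-2.7871)=-0.1717, 0.0569×(-2.8665)=-0.1631.
Sum = -1.2759, so H' = 1.28.

1.28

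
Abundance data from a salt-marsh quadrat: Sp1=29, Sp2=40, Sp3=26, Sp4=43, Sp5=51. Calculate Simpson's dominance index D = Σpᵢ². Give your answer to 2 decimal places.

0.21

Total N = 29+40+26+43+51 = 189, so the proportions are 0.1534, 0.2116, 0.1376, 0.2275, 0.2698 (working shown to 4 dp, full precision carried).
D = 0.1534² + 0.2116² + 0.1376² + 0.2275² + 0.2698² = 0.0235 + 0.0448 + 0.0189 + 0.0518 + 0.0728 = 0.2118.
To 2 decimal places, D = 0.21.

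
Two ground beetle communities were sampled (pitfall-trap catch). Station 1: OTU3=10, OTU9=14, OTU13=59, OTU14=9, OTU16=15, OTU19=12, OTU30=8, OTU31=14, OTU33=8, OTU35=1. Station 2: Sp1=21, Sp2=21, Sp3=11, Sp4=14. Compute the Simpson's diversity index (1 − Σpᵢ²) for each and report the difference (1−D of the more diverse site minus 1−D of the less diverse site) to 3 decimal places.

0.065

Station 1: N=150, proportions 0.06667, 0.09333, 0.39333, 0.06, 0.1, 0.08, 0.05333, 0.09333, 0.05333, 0.00667, giving 1−D = 0.79769 (working shown to 5 dp, full precision carried).
Station 2: N=67, proportions 0.31343, 0.31343, 0.16418, 0.20896, giving 1−D = 0.73290.
Difference = |0.79769 − 0.73290| = 0.06479, i.e. 0.065 to 3 decimal places.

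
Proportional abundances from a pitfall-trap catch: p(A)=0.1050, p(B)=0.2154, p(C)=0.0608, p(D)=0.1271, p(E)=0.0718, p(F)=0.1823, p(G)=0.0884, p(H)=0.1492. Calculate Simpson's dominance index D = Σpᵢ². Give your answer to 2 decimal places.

D = 0.105² + 0.2154² + 0.0608² + 0.1271² + 0.0718² + 0.1823² + 0.0884² + 0.1492² = 0.0110 + 0.0464 + 0.0037 + 0.0162 + 0.0052 + 0.0332 + 0.0078 + 0.0223 = 0.1457 (working shown to 4 dp, full precision carried).
To 2 decimal places, D = 0.15.

0.15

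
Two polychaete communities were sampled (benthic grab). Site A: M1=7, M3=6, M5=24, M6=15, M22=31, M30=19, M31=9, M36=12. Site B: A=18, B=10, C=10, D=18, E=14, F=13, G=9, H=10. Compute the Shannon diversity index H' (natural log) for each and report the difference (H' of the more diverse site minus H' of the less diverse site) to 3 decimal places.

0.104

Site A: N=123, proportions 0.05691, 0.04878, 0.19512, 0.12195, 0.25203, 0.15447, 0.07317, 0.09756, giving H' = 1.94017 (working shown to 5 dp, full precision carried).
Site B: N=102, proportions 0.17647, 0.09804, 0.09804, 0.17647, 0.13725, 0.12745, 0.08824, 0.09804, giving H' = 2.04461.
Difference = |1.94017 − 2.04461| = 0.10444, i.e. 0.104 to 3 decimal places.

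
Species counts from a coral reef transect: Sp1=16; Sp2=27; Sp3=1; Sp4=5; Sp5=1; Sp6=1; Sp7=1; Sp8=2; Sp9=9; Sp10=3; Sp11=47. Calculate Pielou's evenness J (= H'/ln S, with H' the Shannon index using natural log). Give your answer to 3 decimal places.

Total N = 16+27+1+5+1+1+1+2+9+3+47 = 113, so the proportions are 0.14159, 0.23894, 0.00885, 0.04425, 0.00885, 0.00885, 0.00885, 0.0177, 0.07965, 0.02655, 0.41593 (working shown to 5 dp, full precision carried).
H' = −Σ pᵢ ln pᵢ = −((-0.27679) + (-0.34205) + (-0.04184) + (-0.13796) + (-0.04184) + (-0.04184) + (-0.04184) + (-0.07140) + (-0.20152) + (-0.09634) + (-0.36487)) = 1.65827.
With S = 11 species, ln S = 2.39790, so J = 1.65827/2.39790 = 0.69155, i.e. 0.692 to 3 decimal places.

0.692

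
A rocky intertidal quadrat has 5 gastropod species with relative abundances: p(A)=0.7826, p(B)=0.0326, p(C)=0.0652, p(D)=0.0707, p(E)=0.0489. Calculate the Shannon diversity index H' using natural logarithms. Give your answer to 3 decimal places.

0.816

Each pᵢ ln pᵢ term (working shown to 5 dp, full precision carried): 0.7826×(-0.24513)=-0.19184, 0.0326×(-3.42344)=-0.11160, 0.0652×(-2.73030)=-0.17802, 0.0707×(-2.64931)=-0.18731, 0.0489×(-3.01798)=-0.14758.
Sum = -0.81635, so H' = 0.816.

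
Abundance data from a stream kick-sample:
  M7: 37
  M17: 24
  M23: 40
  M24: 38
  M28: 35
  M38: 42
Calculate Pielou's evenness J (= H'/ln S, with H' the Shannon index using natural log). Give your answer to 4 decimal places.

0.9921

Total N = 37+24+40+38+35+42 = 216, so the proportions are 0.171296, 0.111111, 0.185185, 0.175926, 0.162037, 0.194444 (working shown to 6 dp, full precision carried).
H' = −Σ pᵢ ln pᵢ = −((-0.302228) + (-0.244136) + (-0.312296) + (-0.305705) + (-0.294896) + (-0.318424)) = 1.777686.
With S = 6 species, ln S = 1.791759, so J = 1.777686/1.791759 = 0.992145, i.e. 0.9921 to 4 decimal places.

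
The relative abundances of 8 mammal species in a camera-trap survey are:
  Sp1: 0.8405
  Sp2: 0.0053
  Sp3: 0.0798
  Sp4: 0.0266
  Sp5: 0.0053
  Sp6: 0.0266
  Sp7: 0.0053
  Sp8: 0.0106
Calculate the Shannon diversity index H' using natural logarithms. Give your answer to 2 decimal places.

Each pᵢ ln pᵢ term (working shown to 4 dp, full precision carried): 0.8405×(-0.1738)=-0.1460, 0.0053×(-5.2400)=-0.0278, 0.0798×(-2.5282)=-0.2018, 0.0266×(-3.6268)=-0.0965, 0.0053×(-5.2400)=-0.0278, 0.0266×(-3.6268)=-0.0965, 0.0053×(-5.2400)=-0.0278, 0.0106×(-4.5469)=-0.0482.
Sum = -0.6723, so H' = 0.67.

0.67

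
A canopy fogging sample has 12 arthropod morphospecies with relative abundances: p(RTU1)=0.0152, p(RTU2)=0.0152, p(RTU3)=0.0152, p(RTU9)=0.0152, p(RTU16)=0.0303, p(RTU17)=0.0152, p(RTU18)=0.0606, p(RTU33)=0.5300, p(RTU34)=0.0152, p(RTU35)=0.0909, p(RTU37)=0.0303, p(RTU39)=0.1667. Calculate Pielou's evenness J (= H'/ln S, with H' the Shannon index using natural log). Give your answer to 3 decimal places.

H' = −Σ pᵢ ln pᵢ = −((-0.06363) + (-0.06363) + (-0.06363) + (-0.06363) + (-0.10595) + (-0.06363) + (-0.16989) + (-0.33649) + (-0.06363) + (-0.21798) + (-0.10595) + (-0.29865)) = 1.61671 (working shown to 5 dp, full precision carried).
With S = 12 species, ln S = 2.48491, so J = 1.61671/2.48491 = 0.65061, i.e. 0.651 to 3 decimal places.

0.651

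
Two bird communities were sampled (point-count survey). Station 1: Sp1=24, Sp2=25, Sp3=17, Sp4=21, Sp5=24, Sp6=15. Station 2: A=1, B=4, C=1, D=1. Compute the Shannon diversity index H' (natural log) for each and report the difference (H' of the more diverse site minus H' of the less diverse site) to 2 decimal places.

0.62

Station 1: N=126, proportions 0.19048, 0.19841, 0.13492, 0.16667, 0.19048, 0.11905, giving H' = 1.77486 (working shown to 5 dp, full precision carried).
Station 2: N=7, proportions 0.14286, 0.57143, 0.14286, 0.14286, giving H' = 1.15374.
Difference = |1.77486 − 1.15374| = 0.62112, i.e. 0.62 to 2 decimal places.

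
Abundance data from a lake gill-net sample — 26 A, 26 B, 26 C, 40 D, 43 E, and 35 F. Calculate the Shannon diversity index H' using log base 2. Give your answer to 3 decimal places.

2.552

Total N = 26+26+26+40+43+35 = 196, so the proportions are 0.13265, 0.13265, 0.13265, 0.20408, 0.21939, 0.17857 (working shown to 5 dp, full precision carried).
Each pᵢ log₂ pᵢ term: 0.13265×(-2.91427)=-0.38659, 0.13265×(-2.91427)=-0.38659, 0.13265×(-2.91427)=-0.38659, 0.20408×(-2.29278)=-0.46791, 0.21939×(-2.18845)=-0.48012, 0.17857×(-2.48543)=-0.44383.
Sum = -2.55162, so H' = 2.552.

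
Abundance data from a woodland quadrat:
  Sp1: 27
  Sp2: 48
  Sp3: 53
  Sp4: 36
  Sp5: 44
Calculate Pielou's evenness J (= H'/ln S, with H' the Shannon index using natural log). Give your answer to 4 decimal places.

Total N = 27+48+53+36+44 = 208, so the proportions are 0.129808, 0.230769, 0.254808, 0.173077, 0.211538 (working shown to 6 dp, full precision carried).
H' = −Σ pᵢ ln pᵢ = −((-0.265029) + (-0.338385) + (-0.348385) + (-0.303580) + (-0.328593)) = 1.583972.
With S = 5 species, ln S = 1.609438, so J = 1.583972/1.609438 = 0.984177, i.e. 0.9842 to 4 decimal places.

0.9842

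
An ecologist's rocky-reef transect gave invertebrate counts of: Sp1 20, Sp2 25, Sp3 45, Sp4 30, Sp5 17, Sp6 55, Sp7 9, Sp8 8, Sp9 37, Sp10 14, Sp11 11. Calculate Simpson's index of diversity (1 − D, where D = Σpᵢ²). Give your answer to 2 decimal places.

0.88

Total N = 20+25+45+30+17+55+9+8+37+14+11 = 271, so the proportions are 0.0738, 0.0923, 0.1661, 0.1107, 0.0627, 0.203, 0.0332, 0.0295, 0.1365, 0.0517, 0.0406 (working shown to 4 dp, full precision carried).
D = 0.0738² + 0.0923² + 0.1661² + 0.1107² + 0.0627² + 0.203² + 0.0332² + 0.0295² + 0.1365² + 0.0517² + 0.0406² = 0.0054 + 0.0085 + 0.0276 + 0.0123 + 0.0039 + 0.0412 + 0.0011 + 0.0009 + 0.0186 + 0.0027 + 0.0016 = 0.1238.
So 1 − D = 0.8762, i.e. 0.88 to 2 decimal places.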